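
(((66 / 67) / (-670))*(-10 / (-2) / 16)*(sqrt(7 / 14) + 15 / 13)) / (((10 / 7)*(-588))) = 11*sqrt(2) / 40221440 + 33 / 52287872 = 0.00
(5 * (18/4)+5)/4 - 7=-1/8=-0.12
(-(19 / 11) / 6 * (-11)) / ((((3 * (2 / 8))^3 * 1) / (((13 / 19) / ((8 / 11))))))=572 / 81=7.06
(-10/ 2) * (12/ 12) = -5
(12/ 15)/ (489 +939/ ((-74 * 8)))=0.00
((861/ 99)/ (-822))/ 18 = -287/ 488268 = -0.00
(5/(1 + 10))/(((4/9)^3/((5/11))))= 18225/7744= 2.35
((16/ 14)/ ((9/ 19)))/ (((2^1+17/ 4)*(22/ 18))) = 0.32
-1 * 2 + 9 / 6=-0.50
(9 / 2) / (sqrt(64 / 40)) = 9* sqrt(10) / 8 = 3.56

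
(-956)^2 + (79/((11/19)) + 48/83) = 834548679/913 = 914073.03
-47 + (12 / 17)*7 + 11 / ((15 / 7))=-36.93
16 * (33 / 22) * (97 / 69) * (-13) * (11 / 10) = -482.47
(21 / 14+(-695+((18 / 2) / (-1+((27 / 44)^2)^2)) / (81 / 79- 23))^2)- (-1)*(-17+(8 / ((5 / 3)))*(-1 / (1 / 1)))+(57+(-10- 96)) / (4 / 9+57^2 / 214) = 14145995558318806483423468711 / 29327945363723894355650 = 482338.44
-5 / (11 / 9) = -45 / 11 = -4.09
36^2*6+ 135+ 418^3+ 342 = 73042885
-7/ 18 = -0.39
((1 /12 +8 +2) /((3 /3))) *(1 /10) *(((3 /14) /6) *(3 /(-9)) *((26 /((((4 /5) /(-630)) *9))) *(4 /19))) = 7865 /1368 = 5.75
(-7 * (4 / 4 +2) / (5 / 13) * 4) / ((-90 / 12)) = 728 / 25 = 29.12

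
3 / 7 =0.43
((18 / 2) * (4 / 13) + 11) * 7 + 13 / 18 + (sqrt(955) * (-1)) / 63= 22723 / 234 - sqrt(955) / 63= 96.62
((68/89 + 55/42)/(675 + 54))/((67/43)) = 0.00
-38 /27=-1.41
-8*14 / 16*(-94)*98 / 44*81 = 1305801 / 11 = 118709.18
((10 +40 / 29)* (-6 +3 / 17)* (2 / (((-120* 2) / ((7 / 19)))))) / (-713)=-7623 / 26714684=-0.00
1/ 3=0.33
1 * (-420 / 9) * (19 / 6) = -147.78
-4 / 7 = -0.57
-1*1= -1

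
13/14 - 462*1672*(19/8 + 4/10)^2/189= -22030667/700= -31472.38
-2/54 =-1/27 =-0.04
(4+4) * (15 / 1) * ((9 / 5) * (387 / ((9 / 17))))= 157896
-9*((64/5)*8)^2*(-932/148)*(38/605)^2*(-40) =-6350318862336/67714625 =-93780.61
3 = 3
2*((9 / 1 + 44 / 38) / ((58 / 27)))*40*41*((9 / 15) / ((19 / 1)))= 5127624 / 10469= 489.79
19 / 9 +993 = 8956 / 9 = 995.11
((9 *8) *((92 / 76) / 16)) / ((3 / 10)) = 345 / 19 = 18.16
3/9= 1/3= 0.33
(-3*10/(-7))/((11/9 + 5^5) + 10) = 135/98791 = 0.00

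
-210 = -210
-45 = -45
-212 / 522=-106 / 261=-0.41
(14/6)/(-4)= -7/12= -0.58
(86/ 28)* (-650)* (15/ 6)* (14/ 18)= -69875/ 18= -3881.94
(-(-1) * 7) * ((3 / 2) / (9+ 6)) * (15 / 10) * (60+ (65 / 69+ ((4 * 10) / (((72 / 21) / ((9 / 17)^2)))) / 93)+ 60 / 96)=426503693 / 6593824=64.68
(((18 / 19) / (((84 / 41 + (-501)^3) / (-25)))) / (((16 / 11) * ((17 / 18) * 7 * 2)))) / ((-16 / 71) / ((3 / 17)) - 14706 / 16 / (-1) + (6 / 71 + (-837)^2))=5894775 / 422253079359875529577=0.00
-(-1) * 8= 8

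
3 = 3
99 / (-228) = -0.43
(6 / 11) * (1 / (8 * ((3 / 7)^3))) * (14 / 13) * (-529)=-1270129 / 2574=-493.45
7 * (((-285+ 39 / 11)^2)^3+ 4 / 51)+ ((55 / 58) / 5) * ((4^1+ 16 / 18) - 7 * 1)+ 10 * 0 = 54704515560158882110049087 / 15720832314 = 3479746775966971.37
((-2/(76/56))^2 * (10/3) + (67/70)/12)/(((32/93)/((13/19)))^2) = 1081345269849/37365637120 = 28.94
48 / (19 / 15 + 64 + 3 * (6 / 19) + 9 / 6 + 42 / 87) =793440 / 1127293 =0.70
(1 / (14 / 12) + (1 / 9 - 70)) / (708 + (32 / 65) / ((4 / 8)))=-282685 / 2903292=-0.10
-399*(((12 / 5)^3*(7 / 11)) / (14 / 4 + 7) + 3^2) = -3925.29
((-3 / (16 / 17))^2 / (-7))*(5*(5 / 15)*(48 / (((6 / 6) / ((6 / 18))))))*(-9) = 39015 / 112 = 348.35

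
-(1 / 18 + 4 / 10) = -41 / 90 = -0.46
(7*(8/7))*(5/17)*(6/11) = 240/187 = 1.28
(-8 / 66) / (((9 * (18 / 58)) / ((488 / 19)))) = -56608 / 50787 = -1.11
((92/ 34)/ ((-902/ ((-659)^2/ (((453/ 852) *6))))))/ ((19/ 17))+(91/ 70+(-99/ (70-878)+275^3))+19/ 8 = 163068563207168527/ 7841149140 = 20796513.41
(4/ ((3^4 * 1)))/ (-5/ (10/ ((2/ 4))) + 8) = 16/ 2511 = 0.01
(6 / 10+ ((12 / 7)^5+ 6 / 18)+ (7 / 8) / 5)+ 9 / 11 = 371198441 / 22185240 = 16.73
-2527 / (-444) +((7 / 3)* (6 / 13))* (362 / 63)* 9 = 354307 / 5772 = 61.38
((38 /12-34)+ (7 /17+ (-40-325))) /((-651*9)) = 40333 /597618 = 0.07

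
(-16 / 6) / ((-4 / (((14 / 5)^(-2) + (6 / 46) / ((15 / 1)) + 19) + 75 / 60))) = 229753 / 16905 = 13.59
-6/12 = -1/2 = -0.50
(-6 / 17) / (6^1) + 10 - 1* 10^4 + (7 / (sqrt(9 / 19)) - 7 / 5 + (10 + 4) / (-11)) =-9982.56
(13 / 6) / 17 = 13 / 102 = 0.13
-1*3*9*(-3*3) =243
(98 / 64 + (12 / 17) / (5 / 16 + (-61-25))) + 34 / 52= 7035397 / 3231904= 2.18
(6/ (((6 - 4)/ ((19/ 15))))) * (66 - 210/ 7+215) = 4769/ 5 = 953.80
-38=-38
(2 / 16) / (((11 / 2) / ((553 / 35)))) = 79 / 220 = 0.36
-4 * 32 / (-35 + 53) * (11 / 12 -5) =784 / 27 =29.04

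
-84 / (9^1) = -28 / 3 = -9.33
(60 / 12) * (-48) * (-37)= 8880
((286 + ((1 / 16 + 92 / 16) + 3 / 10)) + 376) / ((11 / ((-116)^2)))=4086419 / 5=817283.80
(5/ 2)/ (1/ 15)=75/ 2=37.50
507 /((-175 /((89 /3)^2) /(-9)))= 4015947 /175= 22948.27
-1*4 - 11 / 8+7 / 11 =-417 / 88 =-4.74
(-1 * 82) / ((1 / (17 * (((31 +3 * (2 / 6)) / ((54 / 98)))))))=-2185792 / 27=-80955.26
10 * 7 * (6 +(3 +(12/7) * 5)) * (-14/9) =-5740/3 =-1913.33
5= 5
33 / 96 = 11 / 32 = 0.34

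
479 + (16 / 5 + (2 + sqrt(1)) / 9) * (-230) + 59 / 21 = -2316 / 7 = -330.86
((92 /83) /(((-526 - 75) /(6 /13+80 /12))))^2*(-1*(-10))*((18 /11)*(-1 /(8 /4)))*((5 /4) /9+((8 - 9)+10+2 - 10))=-67048507040 /41631976330659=-0.00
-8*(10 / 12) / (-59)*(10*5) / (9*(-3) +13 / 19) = -38 / 177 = -0.21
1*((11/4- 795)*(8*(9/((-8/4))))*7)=199647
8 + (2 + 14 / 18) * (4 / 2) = 122 / 9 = 13.56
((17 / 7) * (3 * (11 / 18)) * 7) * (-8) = -748 / 3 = -249.33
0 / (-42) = 0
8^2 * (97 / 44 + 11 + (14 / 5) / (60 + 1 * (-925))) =40195344 / 47575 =844.88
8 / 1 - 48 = -40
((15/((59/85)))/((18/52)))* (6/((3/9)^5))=5370300/59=91022.03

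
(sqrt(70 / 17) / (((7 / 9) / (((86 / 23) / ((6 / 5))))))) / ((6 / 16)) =1720 * sqrt(1190) / 2737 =21.68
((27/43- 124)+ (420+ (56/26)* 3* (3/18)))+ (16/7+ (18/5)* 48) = 9250147/19565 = 472.79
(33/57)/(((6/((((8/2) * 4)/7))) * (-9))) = -88/3591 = -0.02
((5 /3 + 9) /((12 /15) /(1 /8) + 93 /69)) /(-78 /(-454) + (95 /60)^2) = 13365760 /26006211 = 0.51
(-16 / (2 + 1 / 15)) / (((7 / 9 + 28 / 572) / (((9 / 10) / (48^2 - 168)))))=-11583 / 2935576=-0.00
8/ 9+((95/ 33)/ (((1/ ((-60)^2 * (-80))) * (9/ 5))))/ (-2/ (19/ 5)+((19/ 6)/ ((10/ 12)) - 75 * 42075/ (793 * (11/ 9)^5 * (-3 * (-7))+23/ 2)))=407816610306910408/ 58592923774209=6960.17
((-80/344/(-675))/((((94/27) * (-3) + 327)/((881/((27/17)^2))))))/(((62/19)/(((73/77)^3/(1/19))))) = 35756049796433/18958918582985535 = 0.00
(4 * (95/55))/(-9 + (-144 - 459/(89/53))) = -1691/104346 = -0.02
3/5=0.60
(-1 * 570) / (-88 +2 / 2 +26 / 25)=14250 / 2149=6.63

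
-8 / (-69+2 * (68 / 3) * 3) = -8 / 67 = -0.12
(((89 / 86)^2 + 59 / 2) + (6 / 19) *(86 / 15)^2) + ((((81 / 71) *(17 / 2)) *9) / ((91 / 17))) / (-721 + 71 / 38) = 25386905790173443 / 620272047185700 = 40.93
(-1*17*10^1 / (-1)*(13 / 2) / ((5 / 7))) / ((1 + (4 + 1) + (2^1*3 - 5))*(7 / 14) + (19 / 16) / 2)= 49504 / 131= 377.89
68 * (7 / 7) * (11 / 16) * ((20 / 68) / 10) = 11 / 8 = 1.38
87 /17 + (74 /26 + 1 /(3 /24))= 3528 /221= 15.96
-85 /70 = -17 /14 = -1.21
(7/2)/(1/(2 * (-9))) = -63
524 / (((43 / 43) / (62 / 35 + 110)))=2049888 / 35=58568.23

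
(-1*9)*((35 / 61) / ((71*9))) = -35 / 4331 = -0.01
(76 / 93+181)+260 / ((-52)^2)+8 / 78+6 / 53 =46681153 / 256308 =182.13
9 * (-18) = -162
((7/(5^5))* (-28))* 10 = -392/625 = -0.63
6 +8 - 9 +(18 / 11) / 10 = 5.16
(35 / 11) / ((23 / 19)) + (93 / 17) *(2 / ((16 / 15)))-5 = 271335 / 34408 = 7.89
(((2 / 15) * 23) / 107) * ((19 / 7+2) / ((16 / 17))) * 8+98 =371311 / 3745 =99.15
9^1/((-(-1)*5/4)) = 36/5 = 7.20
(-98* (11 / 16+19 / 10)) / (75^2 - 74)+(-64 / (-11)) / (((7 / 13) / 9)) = 237407787 / 2442440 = 97.20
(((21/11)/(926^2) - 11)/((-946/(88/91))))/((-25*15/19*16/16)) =-78853477/138406273005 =-0.00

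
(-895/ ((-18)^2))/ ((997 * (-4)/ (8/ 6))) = 0.00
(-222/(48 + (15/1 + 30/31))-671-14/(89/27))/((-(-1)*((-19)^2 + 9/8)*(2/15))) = -2395696980/170427613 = -14.06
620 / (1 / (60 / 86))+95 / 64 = 1194485 / 2752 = 434.04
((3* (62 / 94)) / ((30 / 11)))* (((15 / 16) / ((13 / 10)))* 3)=15345 / 9776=1.57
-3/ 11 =-0.27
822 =822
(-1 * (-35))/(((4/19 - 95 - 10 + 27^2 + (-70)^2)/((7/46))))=931/965632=0.00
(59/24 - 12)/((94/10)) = -1145/1128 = -1.02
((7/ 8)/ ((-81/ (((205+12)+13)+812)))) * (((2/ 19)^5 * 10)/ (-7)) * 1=41680/ 200564019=0.00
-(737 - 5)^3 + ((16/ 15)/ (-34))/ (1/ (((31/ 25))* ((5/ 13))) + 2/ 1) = -392223168.01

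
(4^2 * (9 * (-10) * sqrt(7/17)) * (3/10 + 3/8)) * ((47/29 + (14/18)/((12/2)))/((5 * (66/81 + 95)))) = -1332126 * sqrt(119)/6376955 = -2.28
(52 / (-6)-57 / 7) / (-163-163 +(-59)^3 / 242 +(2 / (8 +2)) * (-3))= 427130 / 29863701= 0.01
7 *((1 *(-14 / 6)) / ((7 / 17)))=-119 / 3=-39.67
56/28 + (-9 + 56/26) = -63/13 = -4.85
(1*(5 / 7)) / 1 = 5 / 7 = 0.71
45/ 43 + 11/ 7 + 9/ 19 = 17681/ 5719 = 3.09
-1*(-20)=20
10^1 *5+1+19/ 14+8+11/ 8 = 3457/ 56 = 61.73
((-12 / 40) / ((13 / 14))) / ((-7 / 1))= 3 / 65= 0.05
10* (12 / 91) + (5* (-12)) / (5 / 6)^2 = -38712 / 455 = -85.08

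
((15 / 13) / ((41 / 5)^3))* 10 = 18750 / 895973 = 0.02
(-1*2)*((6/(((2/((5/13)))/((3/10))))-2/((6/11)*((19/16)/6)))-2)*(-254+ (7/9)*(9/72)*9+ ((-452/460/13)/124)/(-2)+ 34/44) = -2564979268167/251838730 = -10185.01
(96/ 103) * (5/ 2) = 240/ 103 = 2.33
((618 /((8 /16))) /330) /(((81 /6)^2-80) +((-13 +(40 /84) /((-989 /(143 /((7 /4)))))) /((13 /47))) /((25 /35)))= 17113656 /165636691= 0.10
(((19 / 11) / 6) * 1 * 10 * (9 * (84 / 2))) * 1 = 11970 / 11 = 1088.18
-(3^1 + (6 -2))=-7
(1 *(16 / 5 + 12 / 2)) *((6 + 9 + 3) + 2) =184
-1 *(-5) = 5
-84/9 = -28/3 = -9.33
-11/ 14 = -0.79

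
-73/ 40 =-1.82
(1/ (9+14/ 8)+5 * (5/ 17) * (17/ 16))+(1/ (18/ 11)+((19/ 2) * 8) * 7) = 3308179/ 6192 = 534.27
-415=-415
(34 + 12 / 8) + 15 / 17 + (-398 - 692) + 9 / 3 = -35721 / 34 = -1050.62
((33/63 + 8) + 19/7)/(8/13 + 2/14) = 3068/207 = 14.82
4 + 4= 8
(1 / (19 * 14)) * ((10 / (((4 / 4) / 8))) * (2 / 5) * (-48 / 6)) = -128 / 133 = -0.96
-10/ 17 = -0.59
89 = 89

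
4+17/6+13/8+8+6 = 539/24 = 22.46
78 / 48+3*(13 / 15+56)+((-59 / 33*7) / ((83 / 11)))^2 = 433947649 / 2480040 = 174.98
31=31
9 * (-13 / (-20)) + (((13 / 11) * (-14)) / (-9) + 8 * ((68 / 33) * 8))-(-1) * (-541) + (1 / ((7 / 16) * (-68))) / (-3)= -94582963 / 235620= -401.42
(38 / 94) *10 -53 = -2301 / 47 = -48.96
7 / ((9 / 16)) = 12.44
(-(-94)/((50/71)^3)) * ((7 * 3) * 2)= 353258157/31250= 11304.26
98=98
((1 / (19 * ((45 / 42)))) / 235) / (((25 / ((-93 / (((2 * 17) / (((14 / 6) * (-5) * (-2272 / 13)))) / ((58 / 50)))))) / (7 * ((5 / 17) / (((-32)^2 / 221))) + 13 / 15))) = -4844684929 / 68314500000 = -0.07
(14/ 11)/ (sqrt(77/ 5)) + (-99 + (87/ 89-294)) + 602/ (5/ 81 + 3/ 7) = 836.12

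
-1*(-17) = 17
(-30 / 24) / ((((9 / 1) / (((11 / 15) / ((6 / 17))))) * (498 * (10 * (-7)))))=187 / 22589280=0.00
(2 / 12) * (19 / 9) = 19 / 54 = 0.35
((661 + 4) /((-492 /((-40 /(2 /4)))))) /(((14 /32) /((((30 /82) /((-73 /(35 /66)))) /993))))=-2660000 /4021182297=-0.00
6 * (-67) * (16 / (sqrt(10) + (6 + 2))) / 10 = -4288 / 45 + 536 * sqrt(10) / 45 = -57.62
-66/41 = -1.61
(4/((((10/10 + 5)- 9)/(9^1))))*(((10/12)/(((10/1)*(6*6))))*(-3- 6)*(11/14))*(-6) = -1.18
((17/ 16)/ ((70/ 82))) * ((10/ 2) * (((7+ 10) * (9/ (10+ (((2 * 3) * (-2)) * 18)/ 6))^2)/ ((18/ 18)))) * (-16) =-959769/ 4732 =-202.83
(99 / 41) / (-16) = -99 / 656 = -0.15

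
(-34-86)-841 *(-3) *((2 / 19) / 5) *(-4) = -31584 / 95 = -332.46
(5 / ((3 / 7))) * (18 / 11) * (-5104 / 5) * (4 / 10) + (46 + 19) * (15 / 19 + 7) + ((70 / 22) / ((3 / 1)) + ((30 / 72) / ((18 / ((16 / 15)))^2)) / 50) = -416392532903 / 57135375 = -7287.82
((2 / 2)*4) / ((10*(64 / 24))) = 3 / 20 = 0.15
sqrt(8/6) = 2*sqrt(3)/3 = 1.15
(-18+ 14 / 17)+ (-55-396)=-7959 / 17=-468.18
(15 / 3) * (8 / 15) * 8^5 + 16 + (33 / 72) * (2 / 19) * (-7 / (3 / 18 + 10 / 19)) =41426105 / 474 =87396.85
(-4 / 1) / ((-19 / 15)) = 60 / 19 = 3.16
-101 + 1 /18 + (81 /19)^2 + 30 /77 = -41218663 /500346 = -82.38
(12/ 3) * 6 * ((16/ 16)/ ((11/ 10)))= 240/ 11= 21.82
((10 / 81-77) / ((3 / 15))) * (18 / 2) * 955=-29733925 / 9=-3303769.44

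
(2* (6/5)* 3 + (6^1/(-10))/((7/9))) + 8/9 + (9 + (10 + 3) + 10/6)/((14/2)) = 674/63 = 10.70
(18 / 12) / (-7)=-3 / 14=-0.21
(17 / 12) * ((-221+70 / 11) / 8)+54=5629 / 352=15.99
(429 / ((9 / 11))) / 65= 121 / 15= 8.07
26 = 26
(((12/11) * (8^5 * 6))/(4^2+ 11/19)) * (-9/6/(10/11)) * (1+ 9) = -7471104/35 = -213460.11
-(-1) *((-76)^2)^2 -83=33362093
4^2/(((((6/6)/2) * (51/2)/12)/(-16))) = -4096/17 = -240.94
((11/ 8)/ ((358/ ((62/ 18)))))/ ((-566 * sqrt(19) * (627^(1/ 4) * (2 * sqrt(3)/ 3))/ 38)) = -31 * 11^(3/ 4) * 57^(1/ 4)/ 14589216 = -0.00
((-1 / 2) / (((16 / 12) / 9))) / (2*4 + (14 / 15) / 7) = -405 / 976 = -0.41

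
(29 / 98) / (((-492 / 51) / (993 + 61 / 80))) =-39193993 / 1285760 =-30.48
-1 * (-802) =802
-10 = -10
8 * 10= 80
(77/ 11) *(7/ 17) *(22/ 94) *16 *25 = 215600/ 799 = 269.84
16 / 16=1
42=42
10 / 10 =1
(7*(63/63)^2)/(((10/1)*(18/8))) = 0.31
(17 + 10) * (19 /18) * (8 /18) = 12.67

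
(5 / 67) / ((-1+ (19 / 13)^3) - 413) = -10985 / 60480833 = -0.00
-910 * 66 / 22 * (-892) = 2435160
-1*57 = -57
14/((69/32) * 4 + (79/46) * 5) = 2576/3167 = 0.81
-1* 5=-5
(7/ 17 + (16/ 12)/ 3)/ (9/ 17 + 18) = 0.05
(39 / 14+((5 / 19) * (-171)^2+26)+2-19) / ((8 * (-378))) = -35965 / 14112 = -2.55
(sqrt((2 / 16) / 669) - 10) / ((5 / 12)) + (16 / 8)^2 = -20 + sqrt(1338) / 1115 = -19.97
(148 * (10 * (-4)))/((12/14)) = -20720/3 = -6906.67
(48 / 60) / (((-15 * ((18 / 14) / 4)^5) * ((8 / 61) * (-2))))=262458112 / 4428675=59.26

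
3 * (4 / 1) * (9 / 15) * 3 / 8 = 27 / 10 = 2.70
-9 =-9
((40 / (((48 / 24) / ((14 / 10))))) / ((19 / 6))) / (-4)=-42 / 19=-2.21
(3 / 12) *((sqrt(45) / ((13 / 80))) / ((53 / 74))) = 4440 *sqrt(5) / 689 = 14.41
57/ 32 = 1.78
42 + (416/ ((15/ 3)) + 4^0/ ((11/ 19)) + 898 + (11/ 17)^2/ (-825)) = 244368164/ 238425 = 1024.93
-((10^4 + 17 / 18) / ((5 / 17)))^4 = -87710132076734864420317441 / 65610000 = -1336840909567670544.43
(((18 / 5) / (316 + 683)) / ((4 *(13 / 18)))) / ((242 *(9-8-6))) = -3 / 2910050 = -0.00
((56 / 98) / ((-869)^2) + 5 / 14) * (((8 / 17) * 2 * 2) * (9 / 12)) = 45309756 / 89864159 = 0.50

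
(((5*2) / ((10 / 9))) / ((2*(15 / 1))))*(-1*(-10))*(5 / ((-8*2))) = -15 / 16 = -0.94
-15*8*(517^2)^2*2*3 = -51439254855120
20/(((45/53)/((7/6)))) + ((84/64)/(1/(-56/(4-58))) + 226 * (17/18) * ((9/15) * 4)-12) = 285719/540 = 529.11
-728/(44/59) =-10738/11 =-976.18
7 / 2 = 3.50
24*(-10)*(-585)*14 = 1965600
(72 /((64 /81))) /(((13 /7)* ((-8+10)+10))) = 1701 /416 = 4.09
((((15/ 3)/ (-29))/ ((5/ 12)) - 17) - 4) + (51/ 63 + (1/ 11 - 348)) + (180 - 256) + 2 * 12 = -2817019/ 6699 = -420.51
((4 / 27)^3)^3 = 262144 / 7625597484987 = 0.00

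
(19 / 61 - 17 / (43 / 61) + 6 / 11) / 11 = -2.11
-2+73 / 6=61 / 6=10.17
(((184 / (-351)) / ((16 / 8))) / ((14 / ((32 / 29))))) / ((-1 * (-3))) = -0.01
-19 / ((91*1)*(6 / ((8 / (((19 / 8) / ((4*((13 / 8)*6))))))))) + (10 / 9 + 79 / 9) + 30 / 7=605 / 63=9.60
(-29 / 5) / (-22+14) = 29 / 40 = 0.72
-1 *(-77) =77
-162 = -162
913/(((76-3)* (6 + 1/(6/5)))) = 5478/2993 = 1.83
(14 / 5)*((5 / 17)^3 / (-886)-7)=-213293857 / 10882295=-19.60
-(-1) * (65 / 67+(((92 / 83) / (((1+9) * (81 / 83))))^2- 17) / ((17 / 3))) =-2.03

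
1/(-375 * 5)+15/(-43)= -28168/80625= -0.35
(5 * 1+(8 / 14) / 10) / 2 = 177 / 70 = 2.53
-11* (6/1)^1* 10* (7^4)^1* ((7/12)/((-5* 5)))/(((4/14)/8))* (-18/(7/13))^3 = -193372347168/5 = -38674469433.60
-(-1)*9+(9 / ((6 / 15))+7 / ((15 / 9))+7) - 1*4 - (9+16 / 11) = 3107 / 110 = 28.25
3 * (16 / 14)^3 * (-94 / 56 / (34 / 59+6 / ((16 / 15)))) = -8518656 / 7027727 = -1.21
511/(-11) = -46.45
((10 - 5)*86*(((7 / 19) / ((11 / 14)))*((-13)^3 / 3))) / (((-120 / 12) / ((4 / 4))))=9258158 / 627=14765.80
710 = 710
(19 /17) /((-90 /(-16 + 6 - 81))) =1729 /1530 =1.13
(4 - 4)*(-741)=0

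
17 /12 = 1.42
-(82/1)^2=-6724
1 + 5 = 6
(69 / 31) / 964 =69 / 29884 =0.00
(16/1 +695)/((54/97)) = 7663/6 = 1277.17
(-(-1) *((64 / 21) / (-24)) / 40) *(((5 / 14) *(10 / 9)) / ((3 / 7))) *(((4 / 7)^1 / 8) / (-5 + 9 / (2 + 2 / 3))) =20 / 154791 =0.00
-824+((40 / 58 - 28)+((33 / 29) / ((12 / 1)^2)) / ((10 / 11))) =-11850119 / 13920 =-851.30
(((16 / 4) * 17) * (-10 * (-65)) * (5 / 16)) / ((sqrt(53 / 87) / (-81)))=-2237625 * sqrt(4611) / 106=-1433438.29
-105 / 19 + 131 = 2384 / 19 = 125.47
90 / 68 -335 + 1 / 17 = -11343 / 34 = -333.62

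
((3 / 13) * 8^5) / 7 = 98304 / 91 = 1080.26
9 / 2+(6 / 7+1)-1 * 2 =61 / 14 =4.36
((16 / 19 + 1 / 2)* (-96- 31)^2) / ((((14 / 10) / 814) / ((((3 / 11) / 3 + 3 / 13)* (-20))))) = -140002945800 / 1729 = -80973363.68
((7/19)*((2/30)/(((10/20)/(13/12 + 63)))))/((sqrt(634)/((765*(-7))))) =-640577*sqrt(634)/24092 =-669.49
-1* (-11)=11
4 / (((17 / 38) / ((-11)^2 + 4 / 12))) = 55328 / 51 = 1084.86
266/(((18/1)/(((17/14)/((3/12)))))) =646/9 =71.78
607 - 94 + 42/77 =5649/11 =513.55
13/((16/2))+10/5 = 29/8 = 3.62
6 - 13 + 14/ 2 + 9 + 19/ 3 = 46/ 3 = 15.33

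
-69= -69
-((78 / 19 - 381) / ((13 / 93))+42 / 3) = 662515 / 247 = 2682.25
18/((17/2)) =36/17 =2.12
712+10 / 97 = 69074 / 97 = 712.10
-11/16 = -0.69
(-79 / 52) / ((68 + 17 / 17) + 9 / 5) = -395 / 18408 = -0.02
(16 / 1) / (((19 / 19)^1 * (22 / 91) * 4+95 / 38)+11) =2912 / 2633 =1.11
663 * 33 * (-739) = -16168581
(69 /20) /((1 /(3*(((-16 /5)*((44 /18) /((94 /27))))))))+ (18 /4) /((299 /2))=-8159301 /351325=-23.22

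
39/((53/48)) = 35.32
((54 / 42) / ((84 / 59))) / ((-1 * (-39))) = 59 / 2548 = 0.02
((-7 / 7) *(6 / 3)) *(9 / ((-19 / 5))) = 4.74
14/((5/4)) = 56/5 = 11.20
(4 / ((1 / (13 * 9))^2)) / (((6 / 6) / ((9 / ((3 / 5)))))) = 821340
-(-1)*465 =465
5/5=1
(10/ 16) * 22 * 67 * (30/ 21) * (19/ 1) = 350075/ 14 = 25005.36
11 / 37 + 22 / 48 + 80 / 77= 122707 / 68376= 1.79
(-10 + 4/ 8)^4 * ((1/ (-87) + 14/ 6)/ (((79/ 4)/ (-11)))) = -144786631/ 13746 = -10533.00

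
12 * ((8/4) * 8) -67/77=14717/77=191.13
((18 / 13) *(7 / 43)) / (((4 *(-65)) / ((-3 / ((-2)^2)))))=189 / 290680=0.00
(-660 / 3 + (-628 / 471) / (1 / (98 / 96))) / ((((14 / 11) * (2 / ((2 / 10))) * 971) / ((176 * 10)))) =-1928498 / 61173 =-31.53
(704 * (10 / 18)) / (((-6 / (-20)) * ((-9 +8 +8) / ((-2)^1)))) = -70400 / 189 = -372.49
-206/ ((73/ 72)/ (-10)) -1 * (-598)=191974/ 73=2629.78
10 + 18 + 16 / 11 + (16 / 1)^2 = 3140 / 11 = 285.45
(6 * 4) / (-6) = -4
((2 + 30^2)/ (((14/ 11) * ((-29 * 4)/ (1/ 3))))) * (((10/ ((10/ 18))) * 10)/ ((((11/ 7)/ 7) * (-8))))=47355/ 232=204.12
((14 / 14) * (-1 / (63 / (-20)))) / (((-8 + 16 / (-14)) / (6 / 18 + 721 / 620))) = -2783 / 53568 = -0.05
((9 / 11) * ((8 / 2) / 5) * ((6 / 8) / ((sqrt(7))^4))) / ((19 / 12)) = 324 / 51205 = 0.01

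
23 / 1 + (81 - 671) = -567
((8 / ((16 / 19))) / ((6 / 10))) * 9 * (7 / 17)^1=1995 / 34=58.68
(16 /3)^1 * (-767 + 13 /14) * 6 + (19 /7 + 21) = -171434 /7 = -24490.57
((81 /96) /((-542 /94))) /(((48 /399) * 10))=-168777 /1387520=-0.12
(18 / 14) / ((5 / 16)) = 144 / 35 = 4.11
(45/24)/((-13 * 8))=-15/832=-0.02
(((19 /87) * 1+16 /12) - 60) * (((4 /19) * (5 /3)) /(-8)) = 2825 /1102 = 2.56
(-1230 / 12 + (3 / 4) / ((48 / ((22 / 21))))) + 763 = 660.52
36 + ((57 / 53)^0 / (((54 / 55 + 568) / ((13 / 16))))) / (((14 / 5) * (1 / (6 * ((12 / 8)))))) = 252386991 / 7009856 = 36.00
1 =1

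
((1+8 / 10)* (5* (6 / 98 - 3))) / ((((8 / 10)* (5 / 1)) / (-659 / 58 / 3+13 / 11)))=17.23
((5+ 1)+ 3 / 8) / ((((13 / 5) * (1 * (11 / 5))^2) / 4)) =6375 / 3146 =2.03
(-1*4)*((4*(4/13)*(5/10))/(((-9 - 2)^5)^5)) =32/1408511772640488386543793263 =0.00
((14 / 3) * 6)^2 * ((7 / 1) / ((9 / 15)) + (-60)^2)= 8494640 / 3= 2831546.67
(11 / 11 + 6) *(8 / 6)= 28 / 3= 9.33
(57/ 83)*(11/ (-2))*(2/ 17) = -627/ 1411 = -0.44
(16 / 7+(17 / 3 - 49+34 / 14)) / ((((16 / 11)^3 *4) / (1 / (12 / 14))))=-1079441 / 294912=-3.66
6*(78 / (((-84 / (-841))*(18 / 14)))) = 10933 / 3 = 3644.33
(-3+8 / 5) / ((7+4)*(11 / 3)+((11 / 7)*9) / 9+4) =-147 / 4820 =-0.03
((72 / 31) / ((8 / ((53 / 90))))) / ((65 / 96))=2544 / 10075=0.25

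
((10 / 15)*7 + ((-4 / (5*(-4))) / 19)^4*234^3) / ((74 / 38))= 1178747462 / 475843125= 2.48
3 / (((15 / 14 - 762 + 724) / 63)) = -2646 / 517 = -5.12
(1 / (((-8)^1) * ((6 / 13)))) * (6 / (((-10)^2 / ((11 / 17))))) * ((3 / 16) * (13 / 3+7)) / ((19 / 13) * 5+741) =-0.00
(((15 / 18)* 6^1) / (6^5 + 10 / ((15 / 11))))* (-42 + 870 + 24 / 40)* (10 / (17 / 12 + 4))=149148 / 151775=0.98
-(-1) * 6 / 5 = 6 / 5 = 1.20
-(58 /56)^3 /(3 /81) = -658503 /21952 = -30.00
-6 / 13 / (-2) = 3 / 13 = 0.23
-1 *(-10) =10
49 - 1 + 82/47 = 2338/47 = 49.74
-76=-76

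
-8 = -8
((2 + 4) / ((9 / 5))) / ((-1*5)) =-2 / 3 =-0.67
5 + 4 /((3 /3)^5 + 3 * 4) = 69 /13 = 5.31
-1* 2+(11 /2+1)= 9 /2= 4.50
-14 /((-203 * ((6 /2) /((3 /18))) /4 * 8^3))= 1 /33408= 0.00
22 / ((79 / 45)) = 990 / 79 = 12.53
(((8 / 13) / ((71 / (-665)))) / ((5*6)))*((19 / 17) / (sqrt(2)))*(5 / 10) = -2527*sqrt(2) / 47073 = -0.08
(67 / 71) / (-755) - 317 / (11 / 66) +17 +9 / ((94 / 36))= -4740454114 / 2519435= -1881.55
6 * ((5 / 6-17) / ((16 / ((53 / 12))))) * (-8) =5141 / 24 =214.21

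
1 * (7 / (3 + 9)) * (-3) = -7 / 4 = -1.75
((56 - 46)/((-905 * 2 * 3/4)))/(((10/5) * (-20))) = 0.00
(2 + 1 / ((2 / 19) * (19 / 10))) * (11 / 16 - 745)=-83363 / 16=-5210.19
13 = 13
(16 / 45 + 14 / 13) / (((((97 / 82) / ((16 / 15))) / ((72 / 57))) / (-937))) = -8241522176 / 5390775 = -1528.82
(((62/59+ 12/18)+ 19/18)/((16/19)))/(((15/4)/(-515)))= -5763365/12744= -452.24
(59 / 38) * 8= 236 / 19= 12.42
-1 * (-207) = 207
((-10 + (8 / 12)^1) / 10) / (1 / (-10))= 28 / 3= 9.33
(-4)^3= -64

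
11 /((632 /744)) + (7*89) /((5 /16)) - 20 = 784687 /395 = 1986.55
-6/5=-1.20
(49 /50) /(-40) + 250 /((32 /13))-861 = -759.46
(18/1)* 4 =72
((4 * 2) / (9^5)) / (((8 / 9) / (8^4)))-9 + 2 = -41831 / 6561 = -6.38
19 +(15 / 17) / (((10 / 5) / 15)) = 871 / 34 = 25.62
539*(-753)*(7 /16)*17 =-48298173 /16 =-3018635.81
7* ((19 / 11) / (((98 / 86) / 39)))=31863 / 77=413.81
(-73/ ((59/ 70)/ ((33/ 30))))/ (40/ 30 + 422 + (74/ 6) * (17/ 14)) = -236082/ 1086131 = -0.22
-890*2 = -1780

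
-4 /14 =-2 /7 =-0.29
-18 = -18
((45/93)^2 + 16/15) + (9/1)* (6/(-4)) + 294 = 281.80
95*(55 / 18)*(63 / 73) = 36575 / 146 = 250.51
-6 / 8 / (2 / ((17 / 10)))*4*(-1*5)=51 / 4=12.75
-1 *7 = -7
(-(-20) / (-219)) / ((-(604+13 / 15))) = 100 / 662329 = 0.00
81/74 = 1.09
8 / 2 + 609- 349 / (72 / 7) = 41693 / 72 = 579.07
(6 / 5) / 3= 2 / 5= 0.40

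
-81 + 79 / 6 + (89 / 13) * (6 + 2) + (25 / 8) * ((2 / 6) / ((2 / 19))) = -659 / 208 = -3.17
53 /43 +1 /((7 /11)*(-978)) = 362365 /294378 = 1.23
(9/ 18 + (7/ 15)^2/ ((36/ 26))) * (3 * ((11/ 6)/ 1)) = 14641/ 4050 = 3.62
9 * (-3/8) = -27/8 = -3.38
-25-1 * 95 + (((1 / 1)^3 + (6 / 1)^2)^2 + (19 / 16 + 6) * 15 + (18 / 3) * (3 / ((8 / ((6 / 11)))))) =239015 / 176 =1358.04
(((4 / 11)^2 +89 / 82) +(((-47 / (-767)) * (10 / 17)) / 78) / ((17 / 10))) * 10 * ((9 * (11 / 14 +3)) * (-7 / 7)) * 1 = -83047158123015 / 200139966026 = -414.95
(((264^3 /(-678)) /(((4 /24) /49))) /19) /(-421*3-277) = 2927232 /10735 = 272.68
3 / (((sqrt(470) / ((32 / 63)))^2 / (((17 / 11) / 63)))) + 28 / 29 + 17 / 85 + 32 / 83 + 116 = 60962634684319 / 518605396155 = 117.55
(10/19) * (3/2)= 15/19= 0.79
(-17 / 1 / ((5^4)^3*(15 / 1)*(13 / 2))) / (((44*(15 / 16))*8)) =-17 / 7855224609375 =-0.00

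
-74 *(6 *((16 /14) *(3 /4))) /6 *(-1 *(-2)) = -888 /7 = -126.86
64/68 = 16/17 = 0.94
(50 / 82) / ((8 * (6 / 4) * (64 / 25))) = 625 / 31488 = 0.02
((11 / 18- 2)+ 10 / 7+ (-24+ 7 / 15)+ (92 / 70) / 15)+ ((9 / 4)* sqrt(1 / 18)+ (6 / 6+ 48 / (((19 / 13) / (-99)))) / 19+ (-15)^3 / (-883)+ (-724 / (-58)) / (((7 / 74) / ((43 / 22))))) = 3* sqrt(2) / 8+ 3078037561241 / 45758428650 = 67.80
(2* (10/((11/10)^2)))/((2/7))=7000/121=57.85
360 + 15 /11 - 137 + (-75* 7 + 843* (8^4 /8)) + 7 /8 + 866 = 38032037 /88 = 432182.24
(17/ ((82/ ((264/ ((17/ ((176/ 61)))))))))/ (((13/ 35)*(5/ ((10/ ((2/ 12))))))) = 9757440/ 32513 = 300.11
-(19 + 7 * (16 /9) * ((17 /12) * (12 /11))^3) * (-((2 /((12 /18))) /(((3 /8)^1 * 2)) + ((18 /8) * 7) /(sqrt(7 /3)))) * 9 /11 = 3111428 /14641 + 7000713 * sqrt(21) /58564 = 760.31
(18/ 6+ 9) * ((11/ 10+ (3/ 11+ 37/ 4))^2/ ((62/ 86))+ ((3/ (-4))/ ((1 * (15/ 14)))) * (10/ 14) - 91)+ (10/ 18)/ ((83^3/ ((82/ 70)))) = 780.28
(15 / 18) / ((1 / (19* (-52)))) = -2470 / 3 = -823.33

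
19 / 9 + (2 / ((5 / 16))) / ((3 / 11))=1151 / 45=25.58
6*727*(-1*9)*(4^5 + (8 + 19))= -41260158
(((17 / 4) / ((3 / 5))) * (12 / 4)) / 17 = 5 / 4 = 1.25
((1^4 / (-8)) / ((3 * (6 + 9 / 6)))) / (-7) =1 / 1260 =0.00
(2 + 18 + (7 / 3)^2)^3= 12008989 / 729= 16473.24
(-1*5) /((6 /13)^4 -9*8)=0.07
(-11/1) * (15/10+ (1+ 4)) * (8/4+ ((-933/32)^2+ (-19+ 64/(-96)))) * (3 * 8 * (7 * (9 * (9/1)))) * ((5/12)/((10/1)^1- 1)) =-38396282925/1024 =-37496370.04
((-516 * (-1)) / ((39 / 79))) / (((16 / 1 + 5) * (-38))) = -6794 / 5187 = -1.31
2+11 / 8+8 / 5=199 / 40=4.98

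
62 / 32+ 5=111 / 16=6.94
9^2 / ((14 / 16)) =92.57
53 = 53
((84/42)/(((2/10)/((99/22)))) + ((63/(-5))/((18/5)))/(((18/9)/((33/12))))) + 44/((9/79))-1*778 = -50629/144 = -351.59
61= 61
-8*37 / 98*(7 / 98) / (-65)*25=370 / 4459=0.08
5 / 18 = 0.28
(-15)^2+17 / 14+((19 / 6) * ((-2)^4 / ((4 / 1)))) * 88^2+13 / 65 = 20646587 / 210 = 98317.08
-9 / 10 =-0.90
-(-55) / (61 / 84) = 75.74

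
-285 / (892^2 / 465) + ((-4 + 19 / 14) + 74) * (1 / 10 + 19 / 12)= 3340432539 / 27848240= 119.95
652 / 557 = 1.17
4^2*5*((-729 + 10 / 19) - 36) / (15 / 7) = -1626800 / 57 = -28540.35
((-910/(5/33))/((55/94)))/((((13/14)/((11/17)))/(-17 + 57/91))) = 25883088/221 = 117118.05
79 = 79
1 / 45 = 0.02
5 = 5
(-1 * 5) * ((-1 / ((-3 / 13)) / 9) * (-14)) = 910 / 27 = 33.70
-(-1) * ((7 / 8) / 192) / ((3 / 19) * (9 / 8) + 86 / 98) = 6517 / 1508928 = 0.00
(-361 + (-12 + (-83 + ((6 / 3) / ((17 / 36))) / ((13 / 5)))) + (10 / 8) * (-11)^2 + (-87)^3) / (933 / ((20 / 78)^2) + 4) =-14559615275 / 313707953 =-46.41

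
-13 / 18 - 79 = -1435 / 18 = -79.72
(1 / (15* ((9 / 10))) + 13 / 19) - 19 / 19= -124 / 513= -0.24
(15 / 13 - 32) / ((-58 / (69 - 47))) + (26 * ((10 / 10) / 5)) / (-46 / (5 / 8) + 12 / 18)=2398114 / 206219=11.63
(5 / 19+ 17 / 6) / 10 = 353 / 1140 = 0.31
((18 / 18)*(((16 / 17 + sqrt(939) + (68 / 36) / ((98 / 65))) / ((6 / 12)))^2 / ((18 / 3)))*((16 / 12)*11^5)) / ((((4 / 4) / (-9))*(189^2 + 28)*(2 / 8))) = -273385008416320504 / 2009272866741 -169539031904*sqrt(939) / 268010253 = -155446.01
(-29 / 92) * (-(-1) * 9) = -2.84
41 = 41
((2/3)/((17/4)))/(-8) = -1/51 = -0.02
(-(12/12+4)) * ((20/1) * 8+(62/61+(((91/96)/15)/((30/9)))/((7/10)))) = -4715353/5856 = -805.22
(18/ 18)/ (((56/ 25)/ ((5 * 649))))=81125/ 56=1448.66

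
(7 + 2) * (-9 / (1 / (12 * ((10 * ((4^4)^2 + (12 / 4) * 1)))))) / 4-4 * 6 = -159259794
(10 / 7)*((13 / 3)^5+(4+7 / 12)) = 7448135 / 3402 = 2189.34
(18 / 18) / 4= 0.25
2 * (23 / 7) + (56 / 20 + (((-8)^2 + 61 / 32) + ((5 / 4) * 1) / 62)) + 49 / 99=260521039 / 3437280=75.79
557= 557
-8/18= -4/9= -0.44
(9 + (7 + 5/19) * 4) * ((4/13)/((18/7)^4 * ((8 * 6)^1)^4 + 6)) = 1157282/22940384038039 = 0.00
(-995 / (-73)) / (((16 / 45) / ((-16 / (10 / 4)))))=-17910 / 73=-245.34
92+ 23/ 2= 207/ 2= 103.50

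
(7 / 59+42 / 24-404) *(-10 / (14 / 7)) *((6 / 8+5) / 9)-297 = 8390533 / 8496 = 987.59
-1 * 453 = -453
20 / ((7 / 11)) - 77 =-319 / 7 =-45.57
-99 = -99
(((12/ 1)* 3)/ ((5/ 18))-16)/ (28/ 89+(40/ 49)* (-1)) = -619262/ 2735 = -226.42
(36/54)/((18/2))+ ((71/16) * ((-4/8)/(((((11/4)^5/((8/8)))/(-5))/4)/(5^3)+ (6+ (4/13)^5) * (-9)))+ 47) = 65400239102826553/1388095228501461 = 47.12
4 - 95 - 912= -1003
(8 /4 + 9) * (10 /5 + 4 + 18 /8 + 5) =583 /4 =145.75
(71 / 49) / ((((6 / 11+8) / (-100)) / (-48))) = 1874400 / 2303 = 813.89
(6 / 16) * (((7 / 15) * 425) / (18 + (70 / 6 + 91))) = 1785 / 2896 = 0.62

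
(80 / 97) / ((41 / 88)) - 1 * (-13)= 58741 / 3977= 14.77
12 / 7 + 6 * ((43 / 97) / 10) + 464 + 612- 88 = 3360983 / 3395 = 989.98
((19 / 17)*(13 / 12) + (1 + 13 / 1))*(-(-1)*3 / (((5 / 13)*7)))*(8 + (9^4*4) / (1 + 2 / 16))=235337726 / 595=395525.59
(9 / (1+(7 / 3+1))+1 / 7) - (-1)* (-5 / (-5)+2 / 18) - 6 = -2186 / 819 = -2.67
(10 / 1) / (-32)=-5 / 16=-0.31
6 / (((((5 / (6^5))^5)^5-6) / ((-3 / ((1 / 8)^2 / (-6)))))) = -128383741265524175362081708406478202006092879607737991230583411924974583144283431953349159112159526912 / 111444219848545291112918149658401217019177846881717006276548100629318214534968256605925698963463131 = -1152.00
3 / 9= 1 / 3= 0.33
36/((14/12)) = 216/7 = 30.86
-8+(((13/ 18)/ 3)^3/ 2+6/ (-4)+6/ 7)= -19037765/ 2204496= -8.64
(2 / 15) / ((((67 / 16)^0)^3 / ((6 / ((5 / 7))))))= 1.12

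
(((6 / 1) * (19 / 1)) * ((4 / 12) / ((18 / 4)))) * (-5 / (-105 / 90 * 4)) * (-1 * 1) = -9.05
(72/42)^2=144/49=2.94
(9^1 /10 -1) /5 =-1 /50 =-0.02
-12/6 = -2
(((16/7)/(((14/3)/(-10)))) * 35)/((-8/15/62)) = 139500/7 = 19928.57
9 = 9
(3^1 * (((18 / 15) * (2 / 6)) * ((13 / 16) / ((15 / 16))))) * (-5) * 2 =-52 / 5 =-10.40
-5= -5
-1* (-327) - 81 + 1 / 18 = 4429 / 18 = 246.06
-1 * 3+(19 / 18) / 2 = -89 / 36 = -2.47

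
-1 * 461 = -461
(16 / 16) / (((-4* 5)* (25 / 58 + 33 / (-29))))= 29 / 410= 0.07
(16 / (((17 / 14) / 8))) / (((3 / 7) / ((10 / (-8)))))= -15680 / 51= -307.45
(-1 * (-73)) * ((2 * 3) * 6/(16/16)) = 2628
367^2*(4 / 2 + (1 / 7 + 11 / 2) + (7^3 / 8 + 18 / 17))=6613364589 / 952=6946811.54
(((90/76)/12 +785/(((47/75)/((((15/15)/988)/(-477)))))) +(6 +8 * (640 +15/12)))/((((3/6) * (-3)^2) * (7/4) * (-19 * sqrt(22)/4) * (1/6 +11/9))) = -43338812636 * sqrt(22)/9644466975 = -21.08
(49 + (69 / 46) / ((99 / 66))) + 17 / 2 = 117 / 2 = 58.50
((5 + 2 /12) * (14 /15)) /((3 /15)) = 217 /9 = 24.11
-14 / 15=-0.93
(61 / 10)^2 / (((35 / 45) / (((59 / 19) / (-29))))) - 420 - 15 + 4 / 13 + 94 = -1733951363 / 5014100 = -345.82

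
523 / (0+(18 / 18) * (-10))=-523 / 10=-52.30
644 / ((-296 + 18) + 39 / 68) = -6256 / 2695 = -2.32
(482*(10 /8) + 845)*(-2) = -2895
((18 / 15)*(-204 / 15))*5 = -408 / 5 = -81.60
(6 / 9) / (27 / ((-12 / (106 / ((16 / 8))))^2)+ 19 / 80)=80 / 63231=0.00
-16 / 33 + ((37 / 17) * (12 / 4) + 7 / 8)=31055 / 4488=6.92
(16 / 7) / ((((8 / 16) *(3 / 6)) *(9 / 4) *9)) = 256 / 567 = 0.45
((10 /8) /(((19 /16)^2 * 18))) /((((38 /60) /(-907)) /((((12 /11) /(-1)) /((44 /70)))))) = 101584000 /829939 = 122.40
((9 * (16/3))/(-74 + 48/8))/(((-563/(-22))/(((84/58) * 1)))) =-11088/277559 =-0.04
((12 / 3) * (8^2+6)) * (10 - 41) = -8680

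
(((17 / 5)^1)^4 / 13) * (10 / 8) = 83521 / 6500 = 12.85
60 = 60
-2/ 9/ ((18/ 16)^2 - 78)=128/ 44199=0.00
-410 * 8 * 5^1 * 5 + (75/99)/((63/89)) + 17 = -170440432/2079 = -81981.93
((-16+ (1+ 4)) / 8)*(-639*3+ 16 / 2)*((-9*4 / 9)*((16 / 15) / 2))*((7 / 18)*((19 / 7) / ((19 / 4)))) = -167992 / 135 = -1244.39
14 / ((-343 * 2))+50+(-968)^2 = 45916625 / 49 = 937073.98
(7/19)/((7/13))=13/19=0.68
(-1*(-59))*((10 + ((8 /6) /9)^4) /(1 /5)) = 1567826470 /531441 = 2950.14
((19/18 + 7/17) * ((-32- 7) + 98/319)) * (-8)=22168028/48807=454.20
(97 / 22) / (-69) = -97 / 1518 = -0.06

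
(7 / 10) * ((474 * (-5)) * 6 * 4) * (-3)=119448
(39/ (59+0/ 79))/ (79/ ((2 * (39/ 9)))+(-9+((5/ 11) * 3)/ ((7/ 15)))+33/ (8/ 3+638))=12505493/ 58438910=0.21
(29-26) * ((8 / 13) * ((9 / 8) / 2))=27 / 26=1.04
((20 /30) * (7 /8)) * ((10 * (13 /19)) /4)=455 /456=1.00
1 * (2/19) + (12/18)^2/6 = 92/513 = 0.18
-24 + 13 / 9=-203 / 9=-22.56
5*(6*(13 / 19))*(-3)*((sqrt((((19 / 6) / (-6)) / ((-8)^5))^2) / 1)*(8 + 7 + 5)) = -325 / 16384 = -0.02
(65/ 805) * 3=39/ 161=0.24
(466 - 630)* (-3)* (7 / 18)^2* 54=4018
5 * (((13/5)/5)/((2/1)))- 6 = -47/10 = -4.70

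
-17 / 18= -0.94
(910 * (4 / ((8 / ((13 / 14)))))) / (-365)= -169 / 146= -1.16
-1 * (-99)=99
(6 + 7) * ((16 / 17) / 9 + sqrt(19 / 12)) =208 / 153 + 13 * sqrt(57) / 6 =17.72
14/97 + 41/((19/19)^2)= 41.14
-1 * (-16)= 16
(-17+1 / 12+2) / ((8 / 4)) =-179 / 24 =-7.46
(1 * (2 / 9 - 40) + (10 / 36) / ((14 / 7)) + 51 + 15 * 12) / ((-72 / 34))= -117113 / 1296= -90.36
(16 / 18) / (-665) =-8 / 5985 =-0.00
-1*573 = -573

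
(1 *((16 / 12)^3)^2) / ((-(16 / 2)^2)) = -64 / 729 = -0.09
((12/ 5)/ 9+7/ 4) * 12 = 121/ 5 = 24.20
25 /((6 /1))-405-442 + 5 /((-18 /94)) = -15641 /18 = -868.94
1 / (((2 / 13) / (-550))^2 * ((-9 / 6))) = -25561250 / 3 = -8520416.67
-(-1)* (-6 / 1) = -6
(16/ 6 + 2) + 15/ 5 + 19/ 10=9.57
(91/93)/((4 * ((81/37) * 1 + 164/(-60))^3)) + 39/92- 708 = -55702462569381/78554370016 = -709.09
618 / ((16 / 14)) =2163 / 4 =540.75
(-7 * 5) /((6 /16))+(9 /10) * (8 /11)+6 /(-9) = -5134 /55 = -93.35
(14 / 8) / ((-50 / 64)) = -56 / 25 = -2.24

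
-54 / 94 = -27 / 47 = -0.57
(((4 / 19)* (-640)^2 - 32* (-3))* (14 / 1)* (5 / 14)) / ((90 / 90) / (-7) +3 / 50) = -2870392000 / 551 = -5209422.87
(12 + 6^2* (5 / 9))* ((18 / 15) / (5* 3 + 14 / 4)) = 2.08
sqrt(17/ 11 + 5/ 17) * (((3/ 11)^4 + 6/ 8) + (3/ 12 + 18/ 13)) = 909848 * sqrt(16082)/ 35592271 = 3.24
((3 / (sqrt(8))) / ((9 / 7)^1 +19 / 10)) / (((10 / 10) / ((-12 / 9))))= -70*sqrt(2) / 223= -0.44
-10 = -10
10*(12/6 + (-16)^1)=-140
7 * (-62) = -434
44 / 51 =0.86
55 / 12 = 4.58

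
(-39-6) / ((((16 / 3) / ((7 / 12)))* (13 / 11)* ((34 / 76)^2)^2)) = -451562265 / 4343092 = -103.97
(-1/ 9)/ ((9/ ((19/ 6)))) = -19/ 486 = -0.04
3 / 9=1 / 3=0.33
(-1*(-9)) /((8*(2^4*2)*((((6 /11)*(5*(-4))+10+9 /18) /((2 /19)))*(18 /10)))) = -0.01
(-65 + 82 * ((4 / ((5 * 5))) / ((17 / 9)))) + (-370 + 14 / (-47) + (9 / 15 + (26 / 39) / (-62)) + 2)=-790928803 / 1857675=-425.76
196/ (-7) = -28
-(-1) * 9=9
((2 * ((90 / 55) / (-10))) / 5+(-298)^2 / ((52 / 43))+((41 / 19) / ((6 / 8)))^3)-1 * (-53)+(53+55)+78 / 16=389949408956729 / 5296519800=73623.70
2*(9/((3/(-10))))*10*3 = -1800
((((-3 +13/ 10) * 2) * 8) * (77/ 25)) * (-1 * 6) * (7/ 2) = 219912/ 125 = 1759.30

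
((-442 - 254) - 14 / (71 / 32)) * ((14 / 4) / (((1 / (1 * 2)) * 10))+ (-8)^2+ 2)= -16629644 / 355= -46844.07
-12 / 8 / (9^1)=-1 / 6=-0.17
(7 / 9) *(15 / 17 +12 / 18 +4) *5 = 9905 / 459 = 21.58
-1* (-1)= 1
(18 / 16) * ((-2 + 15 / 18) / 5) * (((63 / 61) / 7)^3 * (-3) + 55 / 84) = -12300247 / 72633920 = -0.17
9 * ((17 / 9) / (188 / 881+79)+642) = 403244263 / 69787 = 5778.21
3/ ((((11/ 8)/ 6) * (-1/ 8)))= -1152/ 11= -104.73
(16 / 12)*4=16 / 3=5.33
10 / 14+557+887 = 10113 / 7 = 1444.71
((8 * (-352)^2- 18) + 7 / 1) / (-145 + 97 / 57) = -56499597 / 8168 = -6917.19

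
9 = 9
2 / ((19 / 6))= 12 / 19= 0.63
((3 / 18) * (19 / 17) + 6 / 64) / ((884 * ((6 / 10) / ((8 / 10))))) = 457 / 1082016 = 0.00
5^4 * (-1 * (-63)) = 39375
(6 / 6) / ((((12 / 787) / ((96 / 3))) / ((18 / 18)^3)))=6296 / 3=2098.67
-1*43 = -43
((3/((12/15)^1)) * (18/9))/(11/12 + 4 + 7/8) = 180/139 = 1.29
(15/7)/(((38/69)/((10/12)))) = 1725/532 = 3.24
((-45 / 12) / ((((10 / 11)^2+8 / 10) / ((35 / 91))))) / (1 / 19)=-287375 / 17056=-16.85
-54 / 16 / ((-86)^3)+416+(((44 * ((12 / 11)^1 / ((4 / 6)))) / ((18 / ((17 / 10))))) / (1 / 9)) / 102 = 10599237319 / 25442240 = 416.60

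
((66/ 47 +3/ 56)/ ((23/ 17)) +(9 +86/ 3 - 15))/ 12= 4312135/ 2179296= 1.98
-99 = -99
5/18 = 0.28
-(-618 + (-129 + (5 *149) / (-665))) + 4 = 100032 / 133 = 752.12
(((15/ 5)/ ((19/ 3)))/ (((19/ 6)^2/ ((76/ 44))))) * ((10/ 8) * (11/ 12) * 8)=270/ 361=0.75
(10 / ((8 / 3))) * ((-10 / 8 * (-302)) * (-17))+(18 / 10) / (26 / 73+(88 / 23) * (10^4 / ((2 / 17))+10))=-87615694926477 / 3640698920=-24065.62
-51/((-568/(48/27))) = 34/213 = 0.16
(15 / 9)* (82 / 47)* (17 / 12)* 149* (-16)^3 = -1063454720 / 423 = -2514077.35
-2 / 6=-1 / 3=-0.33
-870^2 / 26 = -378450 / 13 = -29111.54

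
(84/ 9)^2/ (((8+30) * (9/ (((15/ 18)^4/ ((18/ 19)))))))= 30625/ 236196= 0.13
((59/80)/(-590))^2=0.00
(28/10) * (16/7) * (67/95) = 2144/475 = 4.51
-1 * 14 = -14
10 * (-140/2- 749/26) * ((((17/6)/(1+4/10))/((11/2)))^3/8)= -1126919375/183134952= -6.15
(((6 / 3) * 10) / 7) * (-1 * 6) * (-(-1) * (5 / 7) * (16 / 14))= -4800 / 343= -13.99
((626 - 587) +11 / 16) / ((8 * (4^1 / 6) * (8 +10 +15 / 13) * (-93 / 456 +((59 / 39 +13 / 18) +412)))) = 18350865 / 19556470624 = 0.00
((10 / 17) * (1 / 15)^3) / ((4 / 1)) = 1 / 22950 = 0.00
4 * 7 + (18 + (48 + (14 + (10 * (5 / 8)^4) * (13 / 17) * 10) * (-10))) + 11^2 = -362825 / 8704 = -41.68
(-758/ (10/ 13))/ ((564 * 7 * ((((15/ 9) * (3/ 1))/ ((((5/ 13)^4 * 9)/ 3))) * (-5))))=1895/ 2891252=0.00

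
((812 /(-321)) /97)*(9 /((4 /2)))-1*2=-21976 /10379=-2.12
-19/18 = -1.06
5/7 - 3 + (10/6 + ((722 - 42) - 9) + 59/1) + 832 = 32789/21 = 1561.38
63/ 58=1.09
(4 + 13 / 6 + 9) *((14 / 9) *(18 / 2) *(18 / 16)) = 1911 / 8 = 238.88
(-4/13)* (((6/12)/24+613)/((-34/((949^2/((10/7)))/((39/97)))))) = 21294231035/2448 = 8698623.79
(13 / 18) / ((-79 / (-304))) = 1976 / 711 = 2.78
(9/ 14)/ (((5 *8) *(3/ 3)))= 9/ 560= 0.02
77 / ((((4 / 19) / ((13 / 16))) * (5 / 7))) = 133133 / 320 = 416.04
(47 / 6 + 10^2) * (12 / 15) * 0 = 0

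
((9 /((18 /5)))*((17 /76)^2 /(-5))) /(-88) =289 /1016576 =0.00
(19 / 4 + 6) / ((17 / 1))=43 / 68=0.63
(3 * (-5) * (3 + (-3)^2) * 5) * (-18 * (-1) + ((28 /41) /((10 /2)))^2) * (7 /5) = -190822968 /8405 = -22703.51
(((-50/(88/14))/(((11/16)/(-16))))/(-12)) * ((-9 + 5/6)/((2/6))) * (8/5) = 219520/363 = 604.74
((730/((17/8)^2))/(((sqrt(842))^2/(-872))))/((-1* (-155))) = -4073984/3771739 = -1.08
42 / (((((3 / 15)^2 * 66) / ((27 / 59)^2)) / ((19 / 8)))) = 2423925 / 306328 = 7.91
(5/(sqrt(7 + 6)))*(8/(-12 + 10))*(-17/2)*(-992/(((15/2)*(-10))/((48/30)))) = 269824*sqrt(13)/975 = 997.81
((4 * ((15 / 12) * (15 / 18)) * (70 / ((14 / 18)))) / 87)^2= 15625 / 841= 18.58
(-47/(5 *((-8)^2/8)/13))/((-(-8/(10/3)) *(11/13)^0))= -611/96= -6.36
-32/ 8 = -4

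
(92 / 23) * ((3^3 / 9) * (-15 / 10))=-18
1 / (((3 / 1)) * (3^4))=1 / 243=0.00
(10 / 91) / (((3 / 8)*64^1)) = 5 / 1092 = 0.00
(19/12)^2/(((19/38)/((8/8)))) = 361/72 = 5.01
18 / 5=3.60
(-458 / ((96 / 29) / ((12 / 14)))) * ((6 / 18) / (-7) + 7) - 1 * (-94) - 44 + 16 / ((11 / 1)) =-4999915 / 6468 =-773.02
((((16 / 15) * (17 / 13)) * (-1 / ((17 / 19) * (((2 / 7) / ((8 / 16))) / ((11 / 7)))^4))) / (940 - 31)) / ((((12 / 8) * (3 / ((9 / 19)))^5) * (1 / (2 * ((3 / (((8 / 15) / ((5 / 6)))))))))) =-658845 / 10951134272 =-0.00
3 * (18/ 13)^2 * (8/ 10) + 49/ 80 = 70489/ 13520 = 5.21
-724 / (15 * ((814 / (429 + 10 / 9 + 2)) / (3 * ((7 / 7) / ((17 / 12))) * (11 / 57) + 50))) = -1291.59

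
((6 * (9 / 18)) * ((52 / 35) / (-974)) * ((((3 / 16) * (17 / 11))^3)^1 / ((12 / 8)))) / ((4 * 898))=-1724463 / 83447118684160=-0.00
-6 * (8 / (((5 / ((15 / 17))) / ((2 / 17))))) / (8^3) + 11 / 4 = 12707 / 4624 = 2.75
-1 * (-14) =14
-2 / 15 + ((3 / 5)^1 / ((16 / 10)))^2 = 7 / 960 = 0.01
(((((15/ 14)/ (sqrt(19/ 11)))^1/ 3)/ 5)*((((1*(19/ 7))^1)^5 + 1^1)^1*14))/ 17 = 2492906*sqrt(209)/ 5428661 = 6.64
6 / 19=0.32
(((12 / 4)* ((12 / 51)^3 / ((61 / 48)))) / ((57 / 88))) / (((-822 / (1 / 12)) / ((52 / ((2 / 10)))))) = -2928640 / 2340302637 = -0.00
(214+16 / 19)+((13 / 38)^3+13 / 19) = 11828557 / 54872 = 215.57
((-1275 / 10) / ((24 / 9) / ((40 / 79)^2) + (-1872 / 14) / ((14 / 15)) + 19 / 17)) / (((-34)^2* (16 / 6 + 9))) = 0.00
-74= -74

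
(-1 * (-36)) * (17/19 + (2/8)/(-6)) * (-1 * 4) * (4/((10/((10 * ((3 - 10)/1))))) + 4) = 56016/19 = 2948.21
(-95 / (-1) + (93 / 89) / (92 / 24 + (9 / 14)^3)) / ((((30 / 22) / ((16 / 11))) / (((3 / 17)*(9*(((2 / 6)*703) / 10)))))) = 4826448878952 / 1276328975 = 3781.51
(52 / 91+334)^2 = 5484964 / 49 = 111938.04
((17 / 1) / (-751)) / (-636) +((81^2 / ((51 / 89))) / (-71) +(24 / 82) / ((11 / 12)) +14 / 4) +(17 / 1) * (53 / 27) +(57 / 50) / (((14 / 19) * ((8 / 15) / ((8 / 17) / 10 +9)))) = -97.83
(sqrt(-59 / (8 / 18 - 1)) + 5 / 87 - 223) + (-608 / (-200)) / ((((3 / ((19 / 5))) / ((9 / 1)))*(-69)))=-55889128 / 250125 + 3*sqrt(295) / 5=-213.14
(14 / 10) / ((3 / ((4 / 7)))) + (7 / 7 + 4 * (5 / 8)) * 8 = 424 / 15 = 28.27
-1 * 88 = -88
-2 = -2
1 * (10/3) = 10/3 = 3.33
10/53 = 0.19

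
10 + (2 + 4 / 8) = 25 / 2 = 12.50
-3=-3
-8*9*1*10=-720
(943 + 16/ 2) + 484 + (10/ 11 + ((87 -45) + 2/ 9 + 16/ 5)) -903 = 286274/ 495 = 578.33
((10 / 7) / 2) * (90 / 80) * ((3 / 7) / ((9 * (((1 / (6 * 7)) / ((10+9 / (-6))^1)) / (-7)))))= -765 / 8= -95.62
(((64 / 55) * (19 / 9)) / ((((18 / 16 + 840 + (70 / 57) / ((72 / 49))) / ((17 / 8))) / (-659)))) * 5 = -776502336 / 38009477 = -20.43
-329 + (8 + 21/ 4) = -1263/ 4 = -315.75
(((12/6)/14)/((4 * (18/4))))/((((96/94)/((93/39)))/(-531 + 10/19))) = -14685103/1493856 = -9.83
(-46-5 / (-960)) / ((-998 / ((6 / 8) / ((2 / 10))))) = 44155 / 255488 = 0.17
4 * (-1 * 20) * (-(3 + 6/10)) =288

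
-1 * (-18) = 18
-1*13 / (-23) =13 / 23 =0.57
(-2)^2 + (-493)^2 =243053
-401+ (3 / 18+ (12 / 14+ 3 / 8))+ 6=-66125 / 168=-393.60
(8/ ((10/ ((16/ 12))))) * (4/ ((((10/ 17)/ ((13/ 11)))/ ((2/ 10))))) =7072/ 4125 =1.71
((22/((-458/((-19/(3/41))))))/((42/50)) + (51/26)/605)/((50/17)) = 57298415459/11346835500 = 5.05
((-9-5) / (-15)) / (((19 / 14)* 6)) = 98 / 855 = 0.11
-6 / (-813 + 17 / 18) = 108 / 14617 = 0.01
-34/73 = -0.47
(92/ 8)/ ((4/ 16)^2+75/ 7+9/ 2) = 1288/ 1711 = 0.75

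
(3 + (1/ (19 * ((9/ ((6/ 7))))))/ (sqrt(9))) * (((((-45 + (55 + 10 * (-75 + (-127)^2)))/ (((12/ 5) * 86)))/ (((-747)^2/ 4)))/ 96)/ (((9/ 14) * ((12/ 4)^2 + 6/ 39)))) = 986727625/ 33304593066192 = 0.00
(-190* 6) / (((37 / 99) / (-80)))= 9028800 / 37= 244021.62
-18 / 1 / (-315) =0.06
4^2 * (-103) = -1648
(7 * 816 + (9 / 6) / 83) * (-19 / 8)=-18015705 / 1328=-13566.04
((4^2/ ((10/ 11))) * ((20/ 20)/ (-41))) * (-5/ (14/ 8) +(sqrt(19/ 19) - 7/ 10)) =7876/ 7175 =1.10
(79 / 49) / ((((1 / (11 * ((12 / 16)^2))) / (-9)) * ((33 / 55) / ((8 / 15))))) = -7821 / 98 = -79.81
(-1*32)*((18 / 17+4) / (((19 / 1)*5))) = -2752 / 1615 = -1.70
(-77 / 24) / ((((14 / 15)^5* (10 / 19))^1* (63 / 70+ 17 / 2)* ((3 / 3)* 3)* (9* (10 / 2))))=-391875 / 57777664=-0.01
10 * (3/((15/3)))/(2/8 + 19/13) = 312/89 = 3.51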